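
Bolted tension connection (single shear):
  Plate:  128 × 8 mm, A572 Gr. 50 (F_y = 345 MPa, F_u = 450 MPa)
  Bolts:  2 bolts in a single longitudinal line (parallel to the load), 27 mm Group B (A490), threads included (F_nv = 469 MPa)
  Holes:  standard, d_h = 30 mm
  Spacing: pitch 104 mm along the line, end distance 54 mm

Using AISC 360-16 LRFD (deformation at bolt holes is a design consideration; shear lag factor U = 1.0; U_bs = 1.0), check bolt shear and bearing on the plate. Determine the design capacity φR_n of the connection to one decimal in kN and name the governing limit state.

301.3 kN (bearing governs)

Bolt shear: A_b = π(27)²/4 = 572.56 mm². φR_n = 0.75 × 469 × 572.56 × 2 × 1 = 402.8 kN.
Bearing (8 mm plate, F_u = 450 MPa): end bolts L_c = 54 − 30/2 = 39, R_n = min(1.2×39×8×450, 2.4×27×8×450) = 168.48 kN/bolt; interior L_c = 104 − 30 = 74, R_n = 233.28 kN/bolt. φR_n = 0.75 × (1×168.48 + 1×233.28) = 301.3 kN.
Governing: min(402.8, 301.3) = 301.3 kN → bearing.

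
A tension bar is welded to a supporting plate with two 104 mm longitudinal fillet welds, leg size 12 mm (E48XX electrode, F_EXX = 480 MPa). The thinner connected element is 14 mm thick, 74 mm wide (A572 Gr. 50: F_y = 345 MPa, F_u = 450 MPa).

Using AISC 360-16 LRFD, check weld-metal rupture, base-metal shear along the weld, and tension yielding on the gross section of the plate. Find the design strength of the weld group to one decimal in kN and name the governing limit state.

321.7 kN (gross-section yield governs)

Weld metal: throat = 0.707×12 = 8.484 mm, L = 2×104 = 208 mm. φR_n = 0.75 × 0.6 × 480 × 8.484 × 208 = 381.2 kN.
Base metal shear (14 mm plate): yield φR_n = 1.0×0.6×345×14×208 = 602.8 kN; rupture φR_n = 0.75×0.6×450×14×208 = 589.7 kN; take 589.7 kN (rupture).
Tension yield (gross): A_g = 74×14 = 1036 mm². φR_n = 0.90 × 345 × 1036 = 321.7 kN.
Governing: min(381.2, 589.7, 321.7) = 321.7 kN → gross-section yield.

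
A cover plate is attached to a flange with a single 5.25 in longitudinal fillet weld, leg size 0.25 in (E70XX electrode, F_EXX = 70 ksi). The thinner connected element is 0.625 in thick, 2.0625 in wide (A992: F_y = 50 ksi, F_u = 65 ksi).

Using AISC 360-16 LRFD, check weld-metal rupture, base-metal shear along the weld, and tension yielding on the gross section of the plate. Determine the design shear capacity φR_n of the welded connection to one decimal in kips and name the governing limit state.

Weld metal: throat = 0.707×0.25 = 0.17675 in, L = 5.25 in. φR_n = 0.75 × 0.6 × 70 × 0.17675 × 5.25 = 29.2 kips.
Base metal shear (0.625 in plate): yield φR_n = 1.0×0.6×50×0.625×5.25 = 98.4 kips; rupture φR_n = 0.75×0.6×65×0.625×5.25 = 96.0 kips; take 96.0 kips (rupture).
Tension yield (gross): A_g = 2.0625×0.625 = 1.2891 in². φR_n = 0.90 × 50 × 1.2891 = 58.0 kips.
Governing: min(29.2, 96.0, 58.0) = 29.2 kips → weld metal.

29.2 kips (weld metal governs)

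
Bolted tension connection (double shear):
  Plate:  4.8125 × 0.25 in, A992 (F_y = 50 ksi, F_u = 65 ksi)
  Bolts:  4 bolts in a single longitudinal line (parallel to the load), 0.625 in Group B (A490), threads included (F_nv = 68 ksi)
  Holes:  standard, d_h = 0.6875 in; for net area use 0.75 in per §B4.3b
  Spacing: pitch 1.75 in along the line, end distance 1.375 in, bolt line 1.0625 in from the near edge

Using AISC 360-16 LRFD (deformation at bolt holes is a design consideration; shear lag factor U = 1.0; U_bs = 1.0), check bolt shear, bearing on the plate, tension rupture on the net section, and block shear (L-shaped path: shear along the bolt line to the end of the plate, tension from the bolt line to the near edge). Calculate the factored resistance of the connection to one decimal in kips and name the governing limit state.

Bolt shear: A_b = π(0.625)²/4 = 0.3068 in². φR_n = 0.75 × 68 × 0.3068 × 4 × 2 = 125.2 kips.
Bearing (0.25 in plate, F_u = 65 ksi): end bolts L_c = 1.375 − 0.6875/2 = 1.03125, R_n = min(1.2×1.03125×0.25×65, 2.4×0.625×0.25×65) = 20.109 kips/bolt; interior L_c = 1.75 − 0.6875 = 1.0625, R_n = 20.719 kips/bolt. φR_n = 0.75 × (1×20.109 + 3×20.719) = 61.7 kips.
Tension rupture (net): A_n = (4.8125 − 1×0.75)×0.25 = 1.0156 in² (U = 1.0, A_e = A_n). φR_n = 0.75 × 65 × 1.0156 = 49.5 kips.
Block shear: shear path 1×[1.375+3×1.75] = 1×6.625 in, A_gv = 1.6563, A_nv = 1×(6.625 − 3.5×0.75)×0.25 = 1 in²; tension to near edge: (1.0625 − 0.5×0.75)×0.25 = 0.17188 in². R_n = min(0.6×65×1, 0.6×50×1.6563) + 1.0×65×0.17188 = min(39, 49.689) + 11.172 = 50.172 kips. φR_n = 0.75 × 50.172 = 37.6 kips.
Governing: min(125.2, 61.7, 49.5, 37.6) = 37.6 kips → block shear.

37.6 kips (block shear governs)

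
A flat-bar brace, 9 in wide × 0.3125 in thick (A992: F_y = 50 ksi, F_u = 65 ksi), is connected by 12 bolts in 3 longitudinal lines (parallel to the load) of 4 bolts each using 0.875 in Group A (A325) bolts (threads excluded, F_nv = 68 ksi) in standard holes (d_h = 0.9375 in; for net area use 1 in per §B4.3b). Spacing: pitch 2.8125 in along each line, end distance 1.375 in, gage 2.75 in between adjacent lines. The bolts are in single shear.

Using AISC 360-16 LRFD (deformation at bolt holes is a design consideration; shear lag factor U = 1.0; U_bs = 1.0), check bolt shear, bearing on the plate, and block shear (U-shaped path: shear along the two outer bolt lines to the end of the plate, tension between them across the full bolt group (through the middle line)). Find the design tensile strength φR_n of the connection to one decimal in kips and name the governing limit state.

Bolt shear: A_b = π(0.875)²/4 = 0.60132 in². φR_n = 0.75 × 68 × 0.60132 × 12 × 1 = 368.0 kips.
Bearing (0.3125 in plate, F_u = 65 ksi): end bolts L_c = 1.375 − 0.9375/2 = 0.90625, R_n = min(1.2×0.90625×0.3125×65, 2.4×0.875×0.3125×65) = 22.09 kips/bolt; interior L_c = 2.8125 − 0.9375 = 1.875, R_n = 42.656 kips/bolt. φR_n = 0.75 × (3×22.09 + 9×42.656) = 337.6 kips.
Block shear: shear path 2×[1.375+3×2.8125] = 2×9.8125 in, A_gv = 6.1328, A_nv = 2×(9.8125 − 3.5×1)×0.3125 = 3.9453 in²; tension across gage: (5.5 − 2×1)×0.3125 = 1.0938 in². R_n = min(0.6×65×3.9453, 0.6×50×6.1328) + 1.0×65×1.0938 = min(153.87, 183.98) + 71.097 = 224.97 kips. φR_n = 0.75 × 224.97 = 168.7 kips.
Governing: min(368.0, 337.6, 168.7) = 168.7 kips → block shear.

168.7 kips (block shear governs)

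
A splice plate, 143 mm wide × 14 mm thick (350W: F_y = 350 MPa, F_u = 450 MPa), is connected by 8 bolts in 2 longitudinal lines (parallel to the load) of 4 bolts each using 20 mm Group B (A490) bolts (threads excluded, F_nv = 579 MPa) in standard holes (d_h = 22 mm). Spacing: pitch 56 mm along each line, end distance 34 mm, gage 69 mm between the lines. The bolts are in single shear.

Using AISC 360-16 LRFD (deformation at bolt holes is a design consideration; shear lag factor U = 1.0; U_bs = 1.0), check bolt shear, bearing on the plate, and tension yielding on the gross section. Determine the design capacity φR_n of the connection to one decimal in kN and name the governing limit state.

630.6 kN (gross-section yield governs)

Bolt shear: A_b = π(20)²/4 = 314.16 mm². φR_n = 0.75 × 579 × 314.16 × 8 × 1 = 1091.4 kN.
Bearing (14 mm plate, F_u = 450 MPa): end bolts L_c = 34 − 22/2 = 23, R_n = min(1.2×23×14×450, 2.4×20×14×450) = 173.88 kN/bolt; interior L_c = 56 − 22 = 34, R_n = 257.04 kN/bolt. φR_n = 0.75 × (2×173.88 + 6×257.04) = 1417.5 kN.
Tension yield (gross): A_g = 143×14 = 2002 mm². φR_n = 0.90 × 350 × 2002 = 630.6 kN.
Governing: min(1091.4, 1417.5, 630.6) = 630.6 kN → gross-section yield.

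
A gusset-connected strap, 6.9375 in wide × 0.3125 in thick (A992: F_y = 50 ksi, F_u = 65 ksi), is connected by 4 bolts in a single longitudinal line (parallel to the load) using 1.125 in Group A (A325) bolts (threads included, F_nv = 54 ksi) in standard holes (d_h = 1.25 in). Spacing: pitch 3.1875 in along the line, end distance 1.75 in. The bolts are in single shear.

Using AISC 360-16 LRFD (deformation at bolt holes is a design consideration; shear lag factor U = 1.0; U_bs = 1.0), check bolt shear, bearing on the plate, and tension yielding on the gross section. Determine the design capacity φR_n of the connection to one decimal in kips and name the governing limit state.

Bolt shear: A_b = π(1.125)²/4 = 0.99402 in². φR_n = 0.75 × 54 × 0.99402 × 4 × 1 = 161.0 kips.
Bearing (0.3125 in plate, F_u = 65 ksi): end bolts L_c = 1.75 − 1.25/2 = 1.125, R_n = min(1.2×1.125×0.3125×65, 2.4×1.125×0.3125×65) = 27.422 kips/bolt; interior L_c = 3.1875 − 1.25 = 1.9375, R_n = 47.227 kips/bolt. φR_n = 0.75 × (1×27.422 + 3×47.227) = 126.8 kips.
Tension yield (gross): A_g = 6.9375×0.3125 = 2.168 in². φR_n = 0.90 × 50 × 2.168 = 97.6 kips.
Governing: min(161.0, 126.8, 97.6) = 97.6 kips → gross-section yield.

97.6 kips (gross-section yield governs)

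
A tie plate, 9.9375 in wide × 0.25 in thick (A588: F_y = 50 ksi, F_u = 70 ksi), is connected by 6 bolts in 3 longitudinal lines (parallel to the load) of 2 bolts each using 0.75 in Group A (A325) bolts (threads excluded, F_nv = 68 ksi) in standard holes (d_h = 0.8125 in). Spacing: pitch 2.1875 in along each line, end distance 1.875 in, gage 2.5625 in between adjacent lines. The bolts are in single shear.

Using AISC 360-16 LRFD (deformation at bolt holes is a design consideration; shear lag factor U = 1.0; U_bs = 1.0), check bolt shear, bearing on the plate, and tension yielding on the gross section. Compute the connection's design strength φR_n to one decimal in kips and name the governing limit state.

111.8 kips (gross-section yield governs)

Bolt shear: A_b = π(0.75)²/4 = 0.44179 in². φR_n = 0.75 × 68 × 0.44179 × 6 × 1 = 135.2 kips.
Bearing (0.25 in plate, F_u = 70 ksi): end bolts L_c = 1.875 − 0.8125/2 = 1.46875, R_n = min(1.2×1.46875×0.25×70, 2.4×0.75×0.25×70) = 30.844 kips/bolt; interior L_c = 2.1875 − 0.8125 = 1.375, R_n = 28.875 kips/bolt. φR_n = 0.75 × (3×30.844 + 3×28.875) = 134.4 kips.
Tension yield (gross): A_g = 9.9375×0.25 = 2.4844 in². φR_n = 0.90 × 50 × 2.4844 = 111.8 kips.
Governing: min(135.2, 134.4, 111.8) = 111.8 kips → gross-section yield.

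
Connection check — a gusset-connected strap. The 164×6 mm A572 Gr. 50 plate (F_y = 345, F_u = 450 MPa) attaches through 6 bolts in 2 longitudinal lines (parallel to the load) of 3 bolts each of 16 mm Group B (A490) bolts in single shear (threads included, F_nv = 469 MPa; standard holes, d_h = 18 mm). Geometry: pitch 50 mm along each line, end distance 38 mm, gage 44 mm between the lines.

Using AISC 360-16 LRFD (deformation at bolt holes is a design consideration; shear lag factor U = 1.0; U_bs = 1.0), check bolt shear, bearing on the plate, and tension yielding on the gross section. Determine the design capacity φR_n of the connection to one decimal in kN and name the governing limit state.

Bolt shear: A_b = π(16)²/4 = 201.06 mm². φR_n = 0.75 × 469 × 201.06 × 6 × 1 = 424.3 kN.
Bearing (6 mm plate, F_u = 450 MPa): end bolts L_c = 38 − 18/2 = 29, R_n = min(1.2×29×6×450, 2.4×16×6×450) = 93.96 kN/bolt; interior L_c = 50 − 18 = 32, R_n = 103.68 kN/bolt. φR_n = 0.75 × (2×93.96 + 4×103.68) = 452.0 kN.
Tension yield (gross): A_g = 164×6 = 984 mm². φR_n = 0.90 × 345 × 984 = 305.5 kN.
Governing: min(424.3, 452.0, 305.5) = 305.5 kN → gross-section yield.

305.5 kN (gross-section yield governs)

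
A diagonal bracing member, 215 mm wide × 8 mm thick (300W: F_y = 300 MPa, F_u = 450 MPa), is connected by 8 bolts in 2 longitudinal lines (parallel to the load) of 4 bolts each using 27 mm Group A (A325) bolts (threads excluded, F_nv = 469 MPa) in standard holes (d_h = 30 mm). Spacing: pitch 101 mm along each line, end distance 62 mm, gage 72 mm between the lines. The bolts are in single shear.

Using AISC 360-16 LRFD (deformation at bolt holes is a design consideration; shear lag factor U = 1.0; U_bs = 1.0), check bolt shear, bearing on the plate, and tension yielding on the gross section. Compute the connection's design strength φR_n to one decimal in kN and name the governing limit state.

464.4 kN (gross-section yield governs)

Bolt shear: A_b = π(27)²/4 = 572.56 mm². φR_n = 0.75 × 469 × 572.56 × 8 × 1 = 1611.2 kN.
Bearing (8 mm plate, F_u = 450 MPa): end bolts L_c = 62 − 30/2 = 47, R_n = min(1.2×47×8×450, 2.4×27×8×450) = 203.04 kN/bolt; interior L_c = 101 − 30 = 71, R_n = 233.28 kN/bolt. φR_n = 0.75 × (2×203.04 + 6×233.28) = 1354.3 kN.
Tension yield (gross): A_g = 215×8 = 1720 mm². φR_n = 0.90 × 300 × 1720 = 464.4 kN.
Governing: min(1611.2, 1354.3, 464.4) = 464.4 kN → gross-section yield.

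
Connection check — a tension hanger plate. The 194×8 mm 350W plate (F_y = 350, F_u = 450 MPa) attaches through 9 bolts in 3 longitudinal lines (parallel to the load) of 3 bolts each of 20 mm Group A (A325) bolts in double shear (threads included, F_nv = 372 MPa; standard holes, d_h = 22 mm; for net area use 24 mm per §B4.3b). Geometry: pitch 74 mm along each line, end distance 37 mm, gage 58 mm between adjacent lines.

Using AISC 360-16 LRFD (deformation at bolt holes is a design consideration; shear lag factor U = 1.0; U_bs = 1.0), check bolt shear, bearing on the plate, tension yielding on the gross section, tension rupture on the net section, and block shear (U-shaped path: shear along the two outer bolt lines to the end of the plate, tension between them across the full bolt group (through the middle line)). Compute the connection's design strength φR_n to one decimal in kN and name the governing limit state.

Bolt shear: A_b = π(20)²/4 = 314.16 mm². φR_n = 0.75 × 372 × 314.16 × 9 × 2 = 1577.7 kN.
Bearing (8 mm plate, F_u = 450 MPa): end bolts L_c = 37 − 22/2 = 26, R_n = min(1.2×26×8×450, 2.4×20×8×450) = 112.32 kN/bolt; interior L_c = 74 − 22 = 52, R_n = 172.8 kN/bolt. φR_n = 0.75 × (3×112.32 + 6×172.8) = 1030.3 kN.
Tension yield (gross): A_g = 194×8 = 1552 mm². φR_n = 0.90 × 350 × 1552 = 488.9 kN.
Tension rupture (net): A_n = (194 − 3×24)×8 = 976 mm² (U = 1.0, A_e = A_n). φR_n = 0.75 × 450 × 976 = 329.4 kN.
Block shear: shear path 2×[37+2×74] = 2×185 mm, A_gv = 2960, A_nv = 2×(185 − 2.5×24)×8 = 2000 mm²; tension across gage: (116 − 2×24)×8 = 544 mm². R_n = min(0.6×450×2000, 0.6×350×2960) + 1.0×450×544 = min(540, 621.6) + 244.8 = 784.8 kN. φR_n = 0.75 × 784.8 = 588.6 kN.
Governing: min(1577.7, 1030.3, 488.9, 329.4, 588.6) = 329.4 kN → net-section rupture.

329.4 kN (net-section rupture governs)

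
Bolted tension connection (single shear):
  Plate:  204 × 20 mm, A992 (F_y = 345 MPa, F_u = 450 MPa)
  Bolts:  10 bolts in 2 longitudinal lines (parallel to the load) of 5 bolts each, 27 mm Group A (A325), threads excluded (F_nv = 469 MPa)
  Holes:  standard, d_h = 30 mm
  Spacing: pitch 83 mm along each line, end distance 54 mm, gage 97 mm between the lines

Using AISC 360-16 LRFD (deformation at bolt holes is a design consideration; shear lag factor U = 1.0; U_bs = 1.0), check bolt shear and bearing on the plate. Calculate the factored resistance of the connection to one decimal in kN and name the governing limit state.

Bolt shear: A_b = π(27)²/4 = 572.56 mm². φR_n = 0.75 × 469 × 572.56 × 10 × 1 = 2014.0 kN.
Bearing (20 mm plate, F_u = 450 MPa): end bolts L_c = 54 − 30/2 = 39, R_n = min(1.2×39×20×450, 2.4×27×20×450) = 421.2 kN/bolt; interior L_c = 83 − 30 = 53, R_n = 572.4 kN/bolt. φR_n = 0.75 × (2×421.2 + 8×572.4) = 4066.2 kN.
Governing: min(2014.0, 4066.2) = 2014.0 kN → bolt shear.

2014.0 kN (bolt shear governs)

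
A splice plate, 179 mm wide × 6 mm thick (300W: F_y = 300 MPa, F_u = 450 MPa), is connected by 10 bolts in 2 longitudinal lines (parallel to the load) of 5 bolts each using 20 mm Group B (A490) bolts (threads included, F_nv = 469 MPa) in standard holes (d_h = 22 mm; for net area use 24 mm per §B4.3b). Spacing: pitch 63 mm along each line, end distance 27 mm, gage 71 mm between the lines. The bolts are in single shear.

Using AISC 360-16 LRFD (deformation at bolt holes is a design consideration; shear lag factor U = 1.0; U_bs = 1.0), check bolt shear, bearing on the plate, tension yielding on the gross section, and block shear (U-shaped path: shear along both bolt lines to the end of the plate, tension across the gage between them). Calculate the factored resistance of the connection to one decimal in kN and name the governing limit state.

290.0 kN (gross-section yield governs)

Bolt shear: A_b = π(20)²/4 = 314.16 mm². φR_n = 0.75 × 469 × 314.16 × 10 × 1 = 1105.1 kN.
Bearing (6 mm plate, F_u = 450 MPa): end bolts L_c = 27 − 22/2 = 16, R_n = min(1.2×16×6×450, 2.4×20×6×450) = 51.84 kN/bolt; interior L_c = 63 − 22 = 41, R_n = 129.6 kN/bolt. φR_n = 0.75 × (2×51.84 + 8×129.6) = 855.4 kN.
Tension yield (gross): A_g = 179×6 = 1074 mm². φR_n = 0.90 × 300 × 1074 = 290.0 kN.
Block shear: shear path 2×[27+4×63] = 2×279 mm, A_gv = 3348, A_nv = 2×(279 − 4.5×24)×6 = 2052 mm²; tension across gage: (71 − 1×24)×6 = 282 mm². R_n = min(0.6×450×2052, 0.6×300×3348) + 1.0×450×282 = min(554.04, 602.64) + 126.9 = 680.94 kN. φR_n = 0.75 × 680.94 = 510.7 kN.
Governing: min(1105.1, 855.4, 290.0, 510.7) = 290.0 kN → gross-section yield.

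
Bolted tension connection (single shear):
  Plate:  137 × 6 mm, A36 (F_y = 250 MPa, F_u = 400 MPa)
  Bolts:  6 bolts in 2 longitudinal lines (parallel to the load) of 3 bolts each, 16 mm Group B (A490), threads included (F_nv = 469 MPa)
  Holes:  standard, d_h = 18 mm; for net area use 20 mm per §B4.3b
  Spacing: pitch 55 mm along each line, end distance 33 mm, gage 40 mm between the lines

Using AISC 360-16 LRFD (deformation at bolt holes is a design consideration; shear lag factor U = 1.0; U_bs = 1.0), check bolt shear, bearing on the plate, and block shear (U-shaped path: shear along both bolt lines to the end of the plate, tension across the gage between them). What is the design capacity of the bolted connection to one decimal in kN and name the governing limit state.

Bolt shear: A_b = π(16)²/4 = 201.06 mm². φR_n = 0.75 × 469 × 201.06 × 6 × 1 = 424.3 kN.
Bearing (6 mm plate, F_u = 400 MPa): end bolts L_c = 33 − 18/2 = 24, R_n = min(1.2×24×6×400, 2.4×16×6×400) = 69.12 kN/bolt; interior L_c = 55 − 18 = 37, R_n = 92.16 kN/bolt. φR_n = 0.75 × (2×69.12 + 4×92.16) = 380.2 kN.
Block shear: shear path 2×[33+2×55] = 2×143 mm, A_gv = 1716, A_nv = 2×(143 − 2.5×20)×6 = 1116 mm²; tension across gage: (40 − 1×20)×6 = 120 mm². R_n = min(0.6×400×1116, 0.6×250×1716) + 1.0×400×120 = min(267.84, 257.4) + 48 = 305.4 kN. φR_n = 0.75 × 305.4 = 229.1 kN.
Governing: min(424.3, 380.2, 229.1) = 229.1 kN → block shear.

229.1 kN (block shear governs)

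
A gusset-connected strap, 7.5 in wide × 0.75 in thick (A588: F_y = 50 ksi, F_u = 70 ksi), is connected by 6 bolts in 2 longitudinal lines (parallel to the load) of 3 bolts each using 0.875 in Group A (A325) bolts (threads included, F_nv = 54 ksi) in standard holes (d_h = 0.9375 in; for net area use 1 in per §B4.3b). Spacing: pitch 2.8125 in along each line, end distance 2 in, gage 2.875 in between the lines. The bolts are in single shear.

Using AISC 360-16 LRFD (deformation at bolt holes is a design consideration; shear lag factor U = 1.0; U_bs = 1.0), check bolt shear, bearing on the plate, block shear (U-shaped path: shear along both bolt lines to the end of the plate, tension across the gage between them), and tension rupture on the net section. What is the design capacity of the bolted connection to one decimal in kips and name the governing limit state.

146.1 kips (bolt shear governs)

Bolt shear: A_b = π(0.875)²/4 = 0.60132 in². φR_n = 0.75 × 54 × 0.60132 × 6 × 1 = 146.1 kips.
Bearing (0.75 in plate, F_u = 70 ksi): end bolts L_c = 2 − 0.9375/2 = 1.53125, R_n = min(1.2×1.53125×0.75×70, 2.4×0.875×0.75×70) = 96.469 kips/bolt; interior L_c = 2.8125 − 0.9375 = 1.875, R_n = 110.25 kips/bolt. φR_n = 0.75 × (2×96.469 + 4×110.25) = 475.5 kips.
Block shear: shear path 2×[2+2×2.8125] = 2×7.625 in, A_gv = 11.438, A_nv = 2×(7.625 − 2.5×1)×0.75 = 7.6875 in²; tension across gage: (2.875 − 1×1)×0.75 = 1.4063 in². R_n = min(0.6×70×7.6875, 0.6×50×11.438) + 1.0×70×1.4063 = min(322.88, 343.14) + 98.441 = 421.32 kips. φR_n = 0.75 × 421.32 = 316.0 kips.
Tension rupture (net): A_n = (7.5 − 2×1)×0.75 = 4.125 in² (U = 1.0, A_e = A_n). φR_n = 0.75 × 70 × 4.125 = 216.6 kips.
Governing: min(146.1, 475.5, 316.0, 216.6) = 146.1 kips → bolt shear.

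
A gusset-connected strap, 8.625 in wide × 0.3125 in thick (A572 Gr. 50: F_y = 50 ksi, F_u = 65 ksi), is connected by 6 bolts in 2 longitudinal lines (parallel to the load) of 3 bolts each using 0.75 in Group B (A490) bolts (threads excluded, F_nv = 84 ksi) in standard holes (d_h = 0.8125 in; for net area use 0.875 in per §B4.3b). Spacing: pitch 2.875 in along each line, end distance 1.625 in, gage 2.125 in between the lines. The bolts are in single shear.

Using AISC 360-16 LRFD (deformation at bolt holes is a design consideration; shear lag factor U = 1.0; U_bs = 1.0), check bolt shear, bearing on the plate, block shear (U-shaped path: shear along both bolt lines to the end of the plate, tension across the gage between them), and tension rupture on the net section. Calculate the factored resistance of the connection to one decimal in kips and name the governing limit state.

104.7 kips (net-section rupture governs)

Bolt shear: A_b = π(0.75)²/4 = 0.44179 in². φR_n = 0.75 × 84 × 0.44179 × 6 × 1 = 167.0 kips.
Bearing (0.3125 in plate, F_u = 65 ksi): end bolts L_c = 1.625 − 0.8125/2 = 1.21875, R_n = min(1.2×1.21875×0.3125×65, 2.4×0.75×0.3125×65) = 29.707 kips/bolt; interior L_c = 2.875 − 0.8125 = 2.0625, R_n = 36.563 kips/bolt. φR_n = 0.75 × (2×29.707 + 4×36.563) = 154.2 kips.
Block shear: shear path 2×[1.625+2×2.875] = 2×7.375 in, A_gv = 4.6094, A_nv = 2×(7.375 − 2.5×0.875)×0.3125 = 3.2422 in²; tension across gage: (2.125 − 1×0.875)×0.3125 = 0.39063 in². R_n = min(0.6×65×3.2422, 0.6×50×4.6094) + 1.0×65×0.39063 = min(126.45, 138.28) + 25.391 = 151.84 kips. φR_n = 0.75 × 151.84 = 113.9 kips.
Tension rupture (net): A_n = (8.625 − 2×0.875)×0.3125 = 2.1484 in² (U = 1.0, A_e = A_n). φR_n = 0.75 × 65 × 2.1484 = 104.7 kips.
Governing: min(167.0, 154.2, 113.9, 104.7) = 104.7 kips → net-section rupture.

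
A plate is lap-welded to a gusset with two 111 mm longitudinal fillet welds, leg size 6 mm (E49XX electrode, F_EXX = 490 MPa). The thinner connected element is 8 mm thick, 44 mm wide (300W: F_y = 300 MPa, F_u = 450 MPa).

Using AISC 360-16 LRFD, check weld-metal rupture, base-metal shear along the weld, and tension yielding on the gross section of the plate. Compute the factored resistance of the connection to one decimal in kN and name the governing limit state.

95.0 kN (gross-section yield governs)

Weld metal: throat = 0.707×6 = 4.242 mm, L = 2×111 = 222 mm. φR_n = 0.75 × 0.6 × 490 × 4.242 × 222 = 207.7 kN.
Base metal shear (8 mm plate): yield φR_n = 1.0×0.6×300×8×222 = 319.7 kN; rupture φR_n = 0.75×0.6×450×8×222 = 359.6 kN; take 319.7 kN (yield).
Tension yield (gross): A_g = 44×8 = 352 mm². φR_n = 0.90 × 300 × 352 = 95.0 kN.
Governing: min(207.7, 319.7, 95.0) = 95.0 kN → gross-section yield.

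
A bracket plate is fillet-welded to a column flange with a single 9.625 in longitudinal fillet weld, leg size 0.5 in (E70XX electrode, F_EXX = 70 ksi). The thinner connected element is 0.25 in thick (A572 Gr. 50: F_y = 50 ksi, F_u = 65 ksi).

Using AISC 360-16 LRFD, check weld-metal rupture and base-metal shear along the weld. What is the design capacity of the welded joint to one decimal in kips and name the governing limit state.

70.4 kips (base-metal shear governs)

Weld metal: throat = 0.707×0.5 = 0.3535 in, L = 9.625 in. φR_n = 0.75 × 0.6 × 70 × 0.3535 × 9.625 = 107.2 kips.
Base metal shear (0.25 in plate): yield φR_n = 1.0×0.6×50×0.25×9.625 = 72.2 kips; rupture φR_n = 0.75×0.6×65×0.25×9.625 = 70.4 kips; take 70.4 kips (rupture).
Governing: min(107.2, 70.4) = 70.4 kips → base-metal shear.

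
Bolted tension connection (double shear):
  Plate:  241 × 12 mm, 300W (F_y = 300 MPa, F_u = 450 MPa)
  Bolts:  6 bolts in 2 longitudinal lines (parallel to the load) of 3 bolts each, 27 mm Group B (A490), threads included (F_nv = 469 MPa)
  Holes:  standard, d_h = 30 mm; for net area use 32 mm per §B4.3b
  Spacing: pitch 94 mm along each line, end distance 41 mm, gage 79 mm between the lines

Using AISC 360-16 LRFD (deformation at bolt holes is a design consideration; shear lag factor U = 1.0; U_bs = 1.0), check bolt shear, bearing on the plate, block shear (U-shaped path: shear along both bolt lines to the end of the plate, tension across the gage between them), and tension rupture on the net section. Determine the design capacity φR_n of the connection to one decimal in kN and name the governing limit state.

Bolt shear: A_b = π(27)²/4 = 572.56 mm². φR_n = 0.75 × 469 × 572.56 × 6 × 2 = 2416.8 kN.
Bearing (12 mm plate, F_u = 450 MPa): end bolts L_c = 41 − 30/2 = 26, R_n = min(1.2×26×12×450, 2.4×27×12×450) = 168.48 kN/bolt; interior L_c = 94 − 30 = 64, R_n = 349.92 kN/bolt. φR_n = 0.75 × (2×168.48 + 4×349.92) = 1302.5 kN.
Block shear: shear path 2×[41+2×94] = 2×229 mm, A_gv = 5496, A_nv = 2×(229 − 2.5×32)×12 = 3576 mm²; tension across gage: (79 − 1×32)×12 = 564 mm². R_n = min(0.6×450×3576, 0.6×300×5496) + 1.0×450×564 = min(965.52, 989.28) + 253.8 = 1219.3 kN. φR_n = 0.75 × 1219.3 = 914.5 kN.
Tension rupture (net): A_n = (241 − 2×32)×12 = 2124 mm² (U = 1.0, A_e = A_n). φR_n = 0.75 × 450 × 2124 = 716.9 kN.
Governing: min(2416.8, 1302.5, 914.5, 716.9) = 716.9 kN → net-section rupture.

716.9 kN (net-section rupture governs)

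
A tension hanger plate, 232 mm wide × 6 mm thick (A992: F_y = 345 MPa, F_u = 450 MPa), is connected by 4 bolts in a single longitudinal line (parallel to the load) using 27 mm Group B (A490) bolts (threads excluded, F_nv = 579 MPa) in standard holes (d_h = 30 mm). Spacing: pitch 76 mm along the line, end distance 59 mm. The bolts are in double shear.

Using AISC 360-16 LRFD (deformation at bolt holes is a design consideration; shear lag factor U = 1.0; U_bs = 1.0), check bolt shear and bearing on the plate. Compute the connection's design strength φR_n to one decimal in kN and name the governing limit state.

442.3 kN (bearing governs)

Bolt shear: A_b = π(27)²/4 = 572.56 mm². φR_n = 0.75 × 579 × 572.56 × 4 × 2 = 1989.1 kN.
Bearing (6 mm plate, F_u = 450 MPa): end bolts L_c = 59 − 30/2 = 44, R_n = min(1.2×44×6×450, 2.4×27×6×450) = 142.56 kN/bolt; interior L_c = 76 − 30 = 46, R_n = 149.04 kN/bolt. φR_n = 0.75 × (1×142.56 + 3×149.04) = 442.3 kN.
Governing: min(1989.1, 442.3) = 442.3 kN → bearing.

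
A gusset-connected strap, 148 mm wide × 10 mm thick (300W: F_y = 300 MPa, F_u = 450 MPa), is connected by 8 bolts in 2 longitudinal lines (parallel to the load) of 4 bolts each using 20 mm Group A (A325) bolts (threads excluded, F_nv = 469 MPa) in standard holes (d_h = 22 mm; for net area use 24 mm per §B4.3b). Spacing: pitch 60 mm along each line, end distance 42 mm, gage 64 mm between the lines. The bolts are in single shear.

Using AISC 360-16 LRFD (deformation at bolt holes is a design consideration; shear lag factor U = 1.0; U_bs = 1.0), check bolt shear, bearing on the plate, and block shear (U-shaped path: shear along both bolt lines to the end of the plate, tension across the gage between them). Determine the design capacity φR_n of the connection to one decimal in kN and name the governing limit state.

Bolt shear: A_b = π(20)²/4 = 314.16 mm². φR_n = 0.75 × 469 × 314.16 × 8 × 1 = 884.0 kN.
Bearing (10 mm plate, F_u = 450 MPa): end bolts L_c = 42 − 22/2 = 31, R_n = min(1.2×31×10×450, 2.4×20×10×450) = 167.4 kN/bolt; interior L_c = 60 − 22 = 38, R_n = 205.2 kN/bolt. φR_n = 0.75 × (2×167.4 + 6×205.2) = 1174.5 kN.
Block shear: shear path 2×[42+3×60] = 2×222 mm, A_gv = 4440, A_nv = 2×(222 − 3.5×24)×10 = 2760 mm²; tension across gage: (64 − 1×24)×10 = 400 mm². R_n = min(0.6×450×2760, 0.6×300×4440) + 1.0×450×400 = min(745.2, 799.2) + 180 = 925.2 kN. φR_n = 0.75 × 925.2 = 693.9 kN.
Governing: min(884.0, 1174.5, 693.9) = 693.9 kN → block shear.

693.9 kN (block shear governs)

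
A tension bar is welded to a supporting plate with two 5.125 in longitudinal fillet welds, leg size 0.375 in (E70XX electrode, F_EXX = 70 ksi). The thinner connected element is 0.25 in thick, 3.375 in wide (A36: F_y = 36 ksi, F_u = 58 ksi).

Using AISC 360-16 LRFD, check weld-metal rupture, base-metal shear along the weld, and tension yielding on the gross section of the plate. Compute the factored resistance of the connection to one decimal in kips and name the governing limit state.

Weld metal: throat = 0.707×0.375 = 0.26513 in, L = 2×5.125 = 10.25 in. φR_n = 0.75 × 0.6 × 70 × 0.26513 × 10.25 = 85.6 kips.
Base metal shear (0.25 in plate): yield φR_n = 1.0×0.6×36×0.25×10.25 = 55.4 kips; rupture φR_n = 0.75×0.6×58×0.25×10.25 = 66.9 kips; take 55.4 kips (yield).
Tension yield (gross): A_g = 3.375×0.25 = 0.84375 in². φR_n = 0.90 × 36 × 0.84375 = 27.3 kips.
Governing: min(85.6, 55.4, 27.3) = 27.3 kips → gross-section yield.

27.3 kips (gross-section yield governs)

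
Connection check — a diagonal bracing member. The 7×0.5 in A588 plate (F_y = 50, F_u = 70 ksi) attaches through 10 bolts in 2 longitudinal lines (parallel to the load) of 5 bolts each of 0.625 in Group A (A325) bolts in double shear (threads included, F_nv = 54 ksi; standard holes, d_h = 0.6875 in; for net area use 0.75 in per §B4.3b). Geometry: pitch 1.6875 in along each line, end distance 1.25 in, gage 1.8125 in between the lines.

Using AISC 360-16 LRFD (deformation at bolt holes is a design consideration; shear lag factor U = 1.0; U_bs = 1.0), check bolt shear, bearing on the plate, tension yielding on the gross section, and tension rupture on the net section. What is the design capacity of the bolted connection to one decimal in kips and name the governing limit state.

144.4 kips (net-section rupture governs)

Bolt shear: A_b = π(0.625)²/4 = 0.3068 in². φR_n = 0.75 × 54 × 0.3068 × 10 × 2 = 248.5 kips.
Bearing (0.5 in plate, F_u = 70 ksi): end bolts L_c = 1.25 − 0.6875/2 = 0.90625, R_n = min(1.2×0.90625×0.5×70, 2.4×0.625×0.5×70) = 38.063 kips/bolt; interior L_c = 1.6875 − 0.6875 = 1, R_n = 42 kips/bolt. φR_n = 0.75 × (2×38.063 + 8×42) = 309.1 kips.
Tension yield (gross): A_g = 7×0.5 = 3.5 in². φR_n = 0.90 × 50 × 3.5 = 157.5 kips.
Tension rupture (net): A_n = (7 − 2×0.75)×0.5 = 2.75 in² (U = 1.0, A_e = A_n). φR_n = 0.75 × 70 × 2.75 = 144.4 kips.
Governing: min(248.5, 309.1, 157.5, 144.4) = 144.4 kips → net-section rupture.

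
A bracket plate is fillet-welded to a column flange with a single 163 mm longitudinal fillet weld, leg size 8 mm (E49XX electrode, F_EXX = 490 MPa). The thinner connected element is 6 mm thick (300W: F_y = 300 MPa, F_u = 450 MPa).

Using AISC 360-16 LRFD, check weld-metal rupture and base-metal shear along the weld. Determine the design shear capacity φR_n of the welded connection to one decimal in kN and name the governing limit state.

176.0 kN (base-metal shear governs)

Weld metal: throat = 0.707×8 = 5.656 mm, L = 163 mm. φR_n = 0.75 × 0.6 × 490 × 5.656 × 163 = 203.3 kN.
Base metal shear (6 mm plate): yield φR_n = 1.0×0.6×300×6×163 = 176.0 kN; rupture φR_n = 0.75×0.6×450×6×163 = 198.0 kN; take 176.0 kN (yield).
Governing: min(203.3, 176.0) = 176.0 kN → base-metal shear.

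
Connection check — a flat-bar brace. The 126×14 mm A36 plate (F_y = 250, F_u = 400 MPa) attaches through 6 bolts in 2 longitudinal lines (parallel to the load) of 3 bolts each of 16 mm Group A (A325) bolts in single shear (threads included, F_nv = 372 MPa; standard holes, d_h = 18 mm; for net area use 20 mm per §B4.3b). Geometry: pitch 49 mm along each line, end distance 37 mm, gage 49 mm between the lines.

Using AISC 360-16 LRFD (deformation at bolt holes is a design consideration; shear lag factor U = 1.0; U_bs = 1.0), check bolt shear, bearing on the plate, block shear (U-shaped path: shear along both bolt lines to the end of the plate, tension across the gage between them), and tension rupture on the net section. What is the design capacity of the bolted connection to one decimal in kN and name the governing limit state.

Bolt shear: A_b = π(16)²/4 = 201.06 mm². φR_n = 0.75 × 372 × 201.06 × 6 × 1 = 336.6 kN.
Bearing (14 mm plate, F_u = 400 MPa): end bolts L_c = 37 − 18/2 = 28, R_n = min(1.2×28×14×400, 2.4×16×14×400) = 188.16 kN/bolt; interior L_c = 49 − 18 = 31, R_n = 208.32 kN/bolt. φR_n = 0.75 × (2×188.16 + 4×208.32) = 907.2 kN.
Block shear: shear path 2×[37+2×49] = 2×135 mm, A_gv = 3780, A_nv = 2×(135 − 2.5×20)×14 = 2380 mm²; tension across gage: (49 − 1×20)×14 = 406 mm². R_n = min(0.6×400×2380, 0.6×250×3780) + 1.0×400×406 = min(571.2, 567) + 162.4 = 729.4 kN. φR_n = 0.75 × 729.4 = 547.1 kN.
Tension rupture (net): A_n = (126 − 2×20)×14 = 1204 mm² (U = 1.0, A_e = A_n). φR_n = 0.75 × 400 × 1204 = 361.2 kN.
Governing: min(336.6, 907.2, 547.1, 361.2) = 336.6 kN → bolt shear.

336.6 kN (bolt shear governs)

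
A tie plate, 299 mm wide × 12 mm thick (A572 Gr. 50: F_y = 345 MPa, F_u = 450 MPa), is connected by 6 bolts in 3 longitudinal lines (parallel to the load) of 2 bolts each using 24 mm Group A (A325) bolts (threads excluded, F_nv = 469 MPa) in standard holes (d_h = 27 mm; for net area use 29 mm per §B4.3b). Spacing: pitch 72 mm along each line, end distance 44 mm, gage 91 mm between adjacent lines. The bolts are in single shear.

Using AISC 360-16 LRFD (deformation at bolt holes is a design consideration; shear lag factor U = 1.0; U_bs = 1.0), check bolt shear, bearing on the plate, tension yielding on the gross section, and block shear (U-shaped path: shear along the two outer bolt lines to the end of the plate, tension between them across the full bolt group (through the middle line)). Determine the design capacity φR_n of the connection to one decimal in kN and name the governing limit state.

Bolt shear: A_b = π(24)²/4 = 452.39 mm². φR_n = 0.75 × 469 × 452.39 × 6 × 1 = 954.8 kN.
Bearing (12 mm plate, F_u = 450 MPa): end bolts L_c = 44 − 27/2 = 30.5, R_n = min(1.2×30.5×12×450, 2.4×24×12×450) = 197.64 kN/bolt; interior L_c = 72 − 27 = 45, R_n = 291.6 kN/bolt. φR_n = 0.75 × (3×197.64 + 3×291.6) = 1100.8 kN.
Tension yield (gross): A_g = 299×12 = 3588 mm². φR_n = 0.90 × 345 × 3588 = 1114.1 kN.
Block shear: shear path 2×[44+1×72] = 2×116 mm, A_gv = 2784, A_nv = 2×(116 − 1.5×29)×12 = 1740 mm²; tension across gage: (182 − 2×29)×12 = 1488 mm². R_n = min(0.6×450×1740, 0.6×345×2784) + 1.0×450×1488 = min(469.8, 576.29) + 669.6 = 1139.4 kN. φR_n = 0.75 × 1139.4 = 854.6 kN.
Governing: min(954.8, 1100.8, 1114.1, 854.6) = 854.6 kN → block shear.

854.6 kN (block shear governs)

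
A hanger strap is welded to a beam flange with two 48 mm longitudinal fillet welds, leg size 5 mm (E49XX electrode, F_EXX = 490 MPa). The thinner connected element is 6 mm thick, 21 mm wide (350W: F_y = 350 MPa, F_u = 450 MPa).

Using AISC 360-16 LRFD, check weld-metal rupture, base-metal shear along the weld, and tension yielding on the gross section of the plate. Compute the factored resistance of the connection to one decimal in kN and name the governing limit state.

Weld metal: throat = 0.707×5 = 3.535 mm, L = 2×48 = 96 mm. φR_n = 0.75 × 0.6 × 490 × 3.535 × 96 = 74.8 kN.
Base metal shear (6 mm plate): yield φR_n = 1.0×0.6×350×6×96 = 121.0 kN; rupture φR_n = 0.75×0.6×450×6×96 = 116.6 kN; take 116.6 kN (rupture).
Tension yield (gross): A_g = 21×6 = 126 mm². φR_n = 0.90 × 350 × 126 = 39.7 kN.
Governing: min(74.8, 116.6, 39.7) = 39.7 kN → gross-section yield.

39.7 kN (gross-section yield governs)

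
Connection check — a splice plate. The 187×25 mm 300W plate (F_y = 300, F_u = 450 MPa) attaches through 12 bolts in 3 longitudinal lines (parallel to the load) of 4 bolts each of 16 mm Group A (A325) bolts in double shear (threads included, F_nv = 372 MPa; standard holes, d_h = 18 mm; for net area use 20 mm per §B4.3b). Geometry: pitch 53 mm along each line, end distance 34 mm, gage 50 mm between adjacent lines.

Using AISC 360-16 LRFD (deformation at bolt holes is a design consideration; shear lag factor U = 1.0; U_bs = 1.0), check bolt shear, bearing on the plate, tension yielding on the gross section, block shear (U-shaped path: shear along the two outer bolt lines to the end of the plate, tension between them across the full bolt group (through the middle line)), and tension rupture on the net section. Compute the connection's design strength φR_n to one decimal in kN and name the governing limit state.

1071.6 kN (net-section rupture governs)

Bolt shear: A_b = π(16)²/4 = 201.06 mm². φR_n = 0.75 × 372 × 201.06 × 12 × 2 = 1346.3 kN.
Bearing (25 mm plate, F_u = 450 MPa): end bolts L_c = 34 − 18/2 = 25, R_n = min(1.2×25×25×450, 2.4×16×25×450) = 337.5 kN/bolt; interior L_c = 53 − 18 = 35, R_n = 432 kN/bolt. φR_n = 0.75 × (3×337.5 + 9×432) = 3675.4 kN.
Tension yield (gross): A_g = 187×25 = 4675 mm². φR_n = 0.90 × 300 × 4675 = 1262.3 kN.
Block shear: shear path 2×[34+3×53] = 2×193 mm, A_gv = 9650, A_nv = 2×(193 − 3.5×20)×25 = 6150 mm²; tension across gage: (100 − 2×20)×25 = 1500 mm². R_n = min(0.6×450×6150, 0.6×300×9650) + 1.0×450×1500 = min(1660.5, 1737) + 675 = 2335.5 kN. φR_n = 0.75 × 2335.5 = 1751.6 kN.
Tension rupture (net): A_n = (187 − 3×20)×25 = 3175 mm² (U = 1.0, A_e = A_n). φR_n = 0.75 × 450 × 3175 = 1071.6 kN.
Governing: min(1346.3, 3675.4, 1262.3, 1751.6, 1071.6) = 1071.6 kN → net-section rupture.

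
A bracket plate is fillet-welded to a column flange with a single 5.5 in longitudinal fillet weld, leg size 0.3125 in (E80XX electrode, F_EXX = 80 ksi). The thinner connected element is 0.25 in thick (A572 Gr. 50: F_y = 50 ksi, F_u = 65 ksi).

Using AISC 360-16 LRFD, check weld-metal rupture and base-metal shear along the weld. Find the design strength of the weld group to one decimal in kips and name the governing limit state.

Weld metal: throat = 0.707×0.3125 = 0.22094 in, L = 5.5 in. φR_n = 0.75 × 0.6 × 80 × 0.22094 × 5.5 = 43.7 kips.
Base metal shear (0.25 in plate): yield φR_n = 1.0×0.6×50×0.25×5.5 = 41.3 kips; rupture φR_n = 0.75×0.6×65×0.25×5.5 = 40.2 kips; take 40.2 kips (rupture).
Governing: min(43.7, 40.2) = 40.2 kips → base-metal shear.

40.2 kips (base-metal shear governs)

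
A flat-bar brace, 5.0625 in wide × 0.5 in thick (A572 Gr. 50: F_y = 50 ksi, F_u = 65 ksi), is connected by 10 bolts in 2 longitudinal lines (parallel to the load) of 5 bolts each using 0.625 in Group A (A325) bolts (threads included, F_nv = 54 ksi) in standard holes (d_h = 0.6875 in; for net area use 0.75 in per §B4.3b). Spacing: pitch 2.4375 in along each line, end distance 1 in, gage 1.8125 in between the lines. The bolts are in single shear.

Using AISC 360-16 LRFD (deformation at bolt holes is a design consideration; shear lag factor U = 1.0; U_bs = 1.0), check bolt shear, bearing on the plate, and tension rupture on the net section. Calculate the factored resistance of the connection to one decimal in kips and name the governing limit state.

Bolt shear: A_b = π(0.625)²/4 = 0.3068 in². φR_n = 0.75 × 54 × 0.3068 × 10 × 1 = 124.3 kips.
Bearing (0.5 in plate, F_u = 65 ksi): end bolts L_c = 1 − 0.6875/2 = 0.65625, R_n = min(1.2×0.65625×0.5×65, 2.4×0.625×0.5×65) = 25.594 kips/bolt; interior L_c = 2.4375 − 0.6875 = 1.75, R_n = 48.75 kips/bolt. φR_n = 0.75 × (2×25.594 + 8×48.75) = 330.9 kips.
Tension rupture (net): A_n = (5.0625 − 2×0.75)×0.5 = 1.7813 in² (U = 1.0, A_e = A_n). φR_n = 0.75 × 65 × 1.7813 = 86.8 kips.
Governing: min(124.3, 330.9, 86.8) = 86.8 kips → net-section rupture.

86.8 kips (net-section rupture governs)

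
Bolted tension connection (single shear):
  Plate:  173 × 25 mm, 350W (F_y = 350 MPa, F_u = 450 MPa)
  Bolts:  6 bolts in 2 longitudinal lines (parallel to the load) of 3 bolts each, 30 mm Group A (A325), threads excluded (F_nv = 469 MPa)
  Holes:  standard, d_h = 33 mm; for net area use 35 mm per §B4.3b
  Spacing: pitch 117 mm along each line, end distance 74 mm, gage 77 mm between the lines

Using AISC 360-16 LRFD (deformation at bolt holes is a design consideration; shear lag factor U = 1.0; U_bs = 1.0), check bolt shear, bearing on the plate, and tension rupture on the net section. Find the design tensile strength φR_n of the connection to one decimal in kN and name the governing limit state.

Bolt shear: A_b = π(30)²/4 = 706.86 mm². φR_n = 0.75 × 469 × 706.86 × 6 × 1 = 1491.8 kN.
Bearing (25 mm plate, F_u = 450 MPa): end bolts L_c = 74 − 33/2 = 57.5, R_n = min(1.2×57.5×25×450, 2.4×30×25×450) = 776.25 kN/bolt; interior L_c = 117 − 33 = 84, R_n = 810 kN/bolt. φR_n = 0.75 × (2×776.25 + 4×810) = 3594.4 kN.
Tension rupture (net): A_n = (173 − 2×35)×25 = 2575 mm² (U = 1.0, A_e = A_n). φR_n = 0.75 × 450 × 2575 = 869.1 kN.
Governing: min(1491.8, 3594.4, 869.1) = 869.1 kN → net-section rupture.

869.1 kN (net-section rupture governs)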